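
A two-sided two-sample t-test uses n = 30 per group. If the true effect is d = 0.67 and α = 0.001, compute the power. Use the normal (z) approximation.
Power ≈ 0.24

Power calculation (two-sample t-test, normal approximation):
z_β = d · √(n/2) - z_{α/2}
z_β = 0.67 · √(30/2) - 3.291
z_β = 0.67 · 3.873 - 3.291
z_β = -0.696

Power = Φ(z_β) = Φ(-0.696) ≈ 0.243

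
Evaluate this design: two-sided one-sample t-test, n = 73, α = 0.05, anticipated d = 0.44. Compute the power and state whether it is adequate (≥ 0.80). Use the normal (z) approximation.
Power ≈ 0.96; the study is adequately powered (power ≥ 0.80)

Power calculation (one-sample t-test, normal approximation):
z_β = d · √n - z_{α/2}
z_β = 0.44 · √73 - 1.960
z_β = 0.44 · 8.544 - 1.960
z_β = 1.799

Power = Φ(z_β) = Φ(1.799) ≈ 0.964

Effect size d = 0.44 is small by Cohen's convention (0.2/0.5/0.8).

Threshold: power ≥ 0.80 is conventionally adequate.
Power ≈ 0.96 → the study is adequately powered (power ≥ 0.80).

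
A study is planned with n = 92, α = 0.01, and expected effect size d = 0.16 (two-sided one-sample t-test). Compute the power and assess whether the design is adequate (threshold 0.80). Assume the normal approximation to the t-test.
Power ≈ 0.15; the study is underpowered (power < 0.80)

Power calculation (one-sample t-test, normal approximation):
z_β = d · √n - z_{α/2}
z_β = 0.16 · √92 - 2.576
z_β = 0.16 · 9.592 - 2.576
z_β = -1.041

Power = Φ(z_β) = Φ(-1.041) ≈ 0.149

Effect size d = 0.16 is very small by Cohen's convention (0.2/0.5/0.8).

Threshold: power ≥ 0.80 is conventionally adequate.
Power ≈ 0.15 → the study is underpowered (power < 0.80).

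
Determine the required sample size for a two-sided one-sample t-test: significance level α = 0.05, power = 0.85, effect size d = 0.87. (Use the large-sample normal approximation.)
n = 12

Sample size formula (one-sample t-test, normal approximation):
n = ((z_{α/2} + z_β) / d)²

z_{α/2} = 1.960 (for α = 0.05, two-sided)
z_β = 1.036 (for power = 0.85)
d = 0.87

n = ((1.960 + 1.036) / 0.87)²
n = (3.444)²
n ≈ 11.86
Round up to the next whole number: n = 12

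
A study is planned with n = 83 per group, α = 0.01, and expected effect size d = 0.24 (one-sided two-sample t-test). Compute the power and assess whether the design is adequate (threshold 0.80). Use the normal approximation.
Power ≈ 0.22; the study is underpowered (power < 0.80)

Power calculation (two-sample t-test, normal approximation):
z_β = d · √(n/2) - z_α
z_β = 0.24 · √(83/2) - 2.326
z_β = 0.24 · 6.442 - 2.326
z_β = -0.780

Power = Φ(z_β) = Φ(-0.780) ≈ 0.218

Effect size d = 0.24 is small by Cohen's convention (0.2/0.5/0.8).

Threshold: power ≥ 0.80 is conventionally adequate.
Power ≈ 0.22 → the study is underpowered (power < 0.80).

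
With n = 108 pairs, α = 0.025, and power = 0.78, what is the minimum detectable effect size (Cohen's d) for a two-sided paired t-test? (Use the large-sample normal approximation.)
d ≈ 0.29

Minimum detectable effect (paired t-test, normal approximation):
d = (z_{α/2} + z_β) / √n
d = (2.241 + 0.772) / √108
d = 3.014 / 10.392
d ≈ 0.29

By Cohen's convention (0.2 small / 0.5 medium / 0.8 large): small effect.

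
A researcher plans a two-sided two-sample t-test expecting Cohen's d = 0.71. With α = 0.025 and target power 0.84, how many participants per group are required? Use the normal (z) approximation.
n = 42 per group

Sample size formula (two-sample t-test, normal approximation):
n = 2 · ((z_{α/2} + z_β) / d)²

z_{α/2} = 2.241 (for α = 0.025, two-sided)
z_β = 0.994 (for power = 0.84)
d = 0.71

n = 2 · ((2.241 + 0.994) / 0.71)²
n = 2 · (4.556)²
n ≈ 41.51
Round up to the next whole number: n = 42 per group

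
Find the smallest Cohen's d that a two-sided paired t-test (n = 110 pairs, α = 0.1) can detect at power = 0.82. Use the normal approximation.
d ≈ 0.24

Minimum detectable effect (paired t-test, normal approximation):
d = (z_{α/2} + z_β) / √n
d = (1.645 + 0.915) / √110
d = 2.560 / 10.488
d ≈ 0.24

By Cohen's convention (0.2 small / 0.5 medium / 0.8 large): small effect.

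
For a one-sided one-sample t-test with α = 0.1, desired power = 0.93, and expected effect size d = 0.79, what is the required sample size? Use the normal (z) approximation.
n = 13

Sample size formula (one-sample t-test, normal approximation):
n = ((z_α + z_β) / d)²

z_α = 1.282 (for α = 0.1, one-sided)
z_β = 1.476 (for power = 0.93)
d = 0.79

n = ((1.282 + 1.476) / 0.79)²
n = (3.491)²
n ≈ 12.19
Round up to the next whole number: n = 13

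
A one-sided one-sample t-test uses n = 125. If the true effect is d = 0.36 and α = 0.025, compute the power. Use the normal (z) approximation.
Power ≈ 0.98

Power calculation (one-sample t-test, normal approximation):
z_β = d · √n - z_α
z_β = 0.36 · √125 - 1.960
z_β = 0.36 · 11.180 - 1.960
z_β = 2.065

Power = Φ(z_β) = Φ(2.065) ≈ 0.981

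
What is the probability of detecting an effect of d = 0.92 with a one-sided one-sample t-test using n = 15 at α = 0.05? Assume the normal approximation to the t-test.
Power ≈ 0.97

Power calculation (one-sample t-test, normal approximation):
z_β = d · √n - z_α
z_β = 0.92 · √15 - 1.645
z_β = 0.92 · 3.873 - 1.645
z_β = 1.918

Power = Φ(z_β) = Φ(1.918) ≈ 0.972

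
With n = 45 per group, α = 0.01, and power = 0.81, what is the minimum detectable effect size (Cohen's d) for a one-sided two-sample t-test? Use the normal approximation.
d ≈ 0.68

Minimum detectable effect (two-sample t-test, normal approximation):
d = (z_α + z_β) / √(n/2)
d = (2.326 + 0.878) / √(45/2)
d = 3.204 / 4.743
d ≈ 0.68

By Cohen's convention (0.2 small / 0.5 medium / 0.8 large): medium effect.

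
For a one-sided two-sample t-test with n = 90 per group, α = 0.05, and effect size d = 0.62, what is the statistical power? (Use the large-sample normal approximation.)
Power ≈ 0.99

Power calculation (two-sample t-test, normal approximation):
z_β = d · √(n/2) - z_α
z_β = 0.62 · √(90/2) - 1.645
z_β = 0.62 · 6.708 - 1.645
z_β = 2.514

Power = Φ(z_β) = Φ(2.514) ≈ 0.994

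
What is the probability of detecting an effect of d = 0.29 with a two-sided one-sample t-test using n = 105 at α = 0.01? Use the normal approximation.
Power ≈ 0.65

Power calculation (one-sample t-test, normal approximation):
z_β = d · √n - z_{α/2}
z_β = 0.29 · √105 - 2.576
z_β = 0.29 · 10.247 - 2.576
z_β = 0.396

Power = Φ(z_β) = Φ(0.396) ≈ 0.654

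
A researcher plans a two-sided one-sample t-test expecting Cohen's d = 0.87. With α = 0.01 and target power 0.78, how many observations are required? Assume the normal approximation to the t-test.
n = 15

Sample size formula (one-sample t-test, normal approximation):
n = ((z_{α/2} + z_β) / d)²

z_{α/2} = 2.576 (for α = 0.01, two-sided)
z_β = 0.772 (for power = 0.78)
d = 0.87

n = ((2.576 + 0.772) / 0.87)²
n = (3.848)²
n ≈ 14.81
Round up to the next whole number: n = 15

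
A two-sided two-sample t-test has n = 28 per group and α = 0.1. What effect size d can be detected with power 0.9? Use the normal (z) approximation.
d ≈ 0.78

Minimum detectable effect (two-sample t-test, normal approximation):
d = (z_{α/2} + z_β) / √(n/2)
d = (1.645 + 1.282) / √(28/2)
d = 2.926 / 3.742
d ≈ 0.78

By Cohen's convention (0.2 small / 0.5 medium / 0.8 large): medium effect.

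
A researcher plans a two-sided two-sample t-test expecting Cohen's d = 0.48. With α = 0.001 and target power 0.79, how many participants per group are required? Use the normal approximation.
n = 146 per group

Sample size formula (two-sample t-test, normal approximation):
n = 2 · ((z_{α/2} + z_β) / d)²

z_{α/2} = 3.291 (for α = 0.001, two-sided)
z_β = 0.806 (for power = 0.79)
d = 0.48

n = 2 · ((3.291 + 0.806) / 0.48)²
n = 2 · (8.535)²
n ≈ 145.69
Round up to the next whole number: n = 146 per group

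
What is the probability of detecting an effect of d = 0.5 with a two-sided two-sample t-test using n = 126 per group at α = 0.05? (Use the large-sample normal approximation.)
Power ≈ 0.98

Power calculation (two-sample t-test, normal approximation):
z_β = d · √(n/2) - z_{α/2}
z_β = 0.5 · √(126/2) - 1.960
z_β = 0.5 · 7.937 - 1.960
z_β = 2.009

Power = Φ(z_β) = Φ(2.009) ≈ 0.978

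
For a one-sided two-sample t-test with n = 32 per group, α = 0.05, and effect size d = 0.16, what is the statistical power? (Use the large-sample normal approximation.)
Power ≈ 0.16

Power calculation (two-sample t-test, normal approximation):
z_β = d · √(n/2) - z_α
z_β = 0.16 · √(32/2) - 1.645
z_β = 0.16 · 4.000 - 1.645
z_β = -1.005

Power = Φ(z_β) = Φ(-1.005) ≈ 0.157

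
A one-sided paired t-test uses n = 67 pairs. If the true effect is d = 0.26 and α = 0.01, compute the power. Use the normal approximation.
Power ≈ 0.42

Power calculation (paired t-test, normal approximation):
z_β = d · √n - z_α
z_β = 0.26 · √67 - 2.326
z_β = 0.26 · 8.185 - 2.326
z_β = -0.198

Power = Φ(z_β) = Φ(-0.198) ≈ 0.421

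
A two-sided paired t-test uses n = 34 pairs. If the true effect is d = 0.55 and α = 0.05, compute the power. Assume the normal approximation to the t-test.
Power ≈ 0.89

Power calculation (paired t-test, normal approximation):
z_β = d · √n - z_{α/2}
z_β = 0.55 · √34 - 1.960
z_β = 0.55 · 5.831 - 1.960
z_β = 1.247

Power = Φ(z_β) = Φ(1.247) ≈ 0.894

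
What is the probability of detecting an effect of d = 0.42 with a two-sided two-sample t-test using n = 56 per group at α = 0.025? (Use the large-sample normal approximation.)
Power ≈ 0.49

Power calculation (two-sample t-test, normal approximation):
z_β = d · √(n/2) - z_{α/2}
z_β = 0.42 · √(56/2) - 2.241
z_β = 0.42 · 5.292 - 2.241
z_β = -0.019

Power = Φ(z_β) = Φ(-0.019) ≈ 0.492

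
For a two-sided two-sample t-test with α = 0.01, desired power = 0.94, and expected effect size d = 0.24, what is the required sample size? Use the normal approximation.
n = 593 per group

Sample size formula (two-sample t-test, normal approximation):
n = 2 · ((z_{α/2} + z_β) / d)²

z_{α/2} = 2.576 (for α = 0.01, two-sided)
z_β = 1.555 (for power = 0.94)
d = 0.24

n = 2 · ((2.576 + 1.555) / 0.24)²
n = 2 · (17.213)²
n ≈ 592.57
Round up to the next whole number: n = 593 per group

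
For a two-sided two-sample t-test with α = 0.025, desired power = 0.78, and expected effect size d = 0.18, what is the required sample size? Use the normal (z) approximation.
n = 561 per group

Sample size formula (two-sample t-test, normal approximation):
n = 2 · ((z_{α/2} + z_β) / d)²

z_{α/2} = 2.241 (for α = 0.025, two-sided)
z_β = 0.772 (for power = 0.78)
d = 0.18

n = 2 · ((2.241 + 0.772) / 0.18)²
n = 2 · (16.739)²
n ≈ 560.39
Round up to the next whole number: n = 561 per group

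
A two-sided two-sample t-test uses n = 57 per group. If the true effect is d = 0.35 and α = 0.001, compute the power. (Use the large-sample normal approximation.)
Power ≈ 0.08

Power calculation (two-sample t-test, normal approximation):
z_β = d · √(n/2) - z_{α/2}
z_β = 0.35 · √(57/2) - 3.291
z_β = 0.35 · 5.339 - 3.291
z_β = -1.422

Power = Φ(z_β) = Φ(-1.422) ≈ 0.078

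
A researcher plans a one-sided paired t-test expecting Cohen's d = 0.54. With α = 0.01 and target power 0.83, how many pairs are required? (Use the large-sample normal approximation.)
n = 37 pairs

Sample size formula (paired t-test, normal approximation):
n = ((z_α + z_β) / d)²

z_α = 2.326 (for α = 0.01, one-sided)
z_β = 0.954 (for power = 0.83)
d = 0.54

n = ((2.326 + 0.954) / 0.54)²
n = (6.074)²
n ≈ 36.89
Round up to the next whole number: n = 37 pairs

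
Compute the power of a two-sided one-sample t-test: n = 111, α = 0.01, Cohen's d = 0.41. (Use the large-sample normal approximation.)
Power ≈ 0.96

Power calculation (one-sample t-test, normal approximation):
z_β = d · √n - z_{α/2}
z_β = 0.41 · √111 - 2.576
z_β = 0.41 · 10.536 - 2.576
z_β = 1.744

Power = Φ(z_β) = Φ(1.744) ≈ 0.959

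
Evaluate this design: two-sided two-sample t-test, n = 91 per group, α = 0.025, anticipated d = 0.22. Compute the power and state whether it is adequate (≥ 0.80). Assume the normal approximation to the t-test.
Power ≈ 0.22; the study is underpowered (power < 0.80)

Power calculation (two-sample t-test, normal approximation):
z_β = d · √(n/2) - z_{α/2}
z_β = 0.22 · √(91/2) - 2.241
z_β = 0.22 · 6.745 - 2.241
z_β = -0.757

Power = Φ(z_β) = Φ(-0.757) ≈ 0.224

Effect size d = 0.22 is small by Cohen's convention (0.2/0.5/0.8).

Threshold: power ≥ 0.80 is conventionally adequate.
Power ≈ 0.22 → the study is underpowered (power < 0.80).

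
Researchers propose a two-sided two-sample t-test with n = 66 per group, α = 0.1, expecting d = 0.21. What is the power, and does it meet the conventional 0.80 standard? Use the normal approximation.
Power ≈ 0.33; the study is underpowered (power < 0.80)

Power calculation (two-sample t-test, normal approximation):
z_β = d · √(n/2) - z_{α/2}
z_β = 0.21 · √(66/2) - 1.645
z_β = 0.21 · 5.745 - 1.645
z_β = -0.438

Power = Φ(z_β) = Φ(-0.438) ≈ 0.331

Effect size d = 0.21 is small by Cohen's convention (0.2/0.5/0.8).

Threshold: power ≥ 0.80 is conventionally adequate.
Power ≈ 0.33 → the study is underpowered (power < 0.80).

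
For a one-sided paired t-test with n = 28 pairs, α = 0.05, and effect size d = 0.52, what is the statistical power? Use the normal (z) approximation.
Power ≈ 0.87

Power calculation (paired t-test, normal approximation):
z_β = d · √n - z_α
z_β = 0.52 · √28 - 1.645
z_β = 0.52 · 5.292 - 1.645
z_β = 1.107

Power = Φ(z_β) = Φ(1.107) ≈ 0.866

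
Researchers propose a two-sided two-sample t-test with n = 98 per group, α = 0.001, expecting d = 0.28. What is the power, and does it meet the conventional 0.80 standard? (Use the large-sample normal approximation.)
Power ≈ 0.09; the study is underpowered (power < 0.80)

Power calculation (two-sample t-test, normal approximation):
z_β = d · √(n/2) - z_{α/2}
z_β = 0.28 · √(98/2) - 3.291
z_β = 0.28 · 7.000 - 3.291
z_β = -1.331

Power = Φ(z_β) = Φ(-1.331) ≈ 0.092

Effect size d = 0.28 is small by Cohen's convention (0.2/0.5/0.8).

Threshold: power ≥ 0.80 is conventionally adequate.
Power ≈ 0.09 → the study is underpowered (power < 0.80).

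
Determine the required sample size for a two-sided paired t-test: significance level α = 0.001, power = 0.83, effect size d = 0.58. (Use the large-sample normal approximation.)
n = 54 pairs

Sample size formula (paired t-test, normal approximation):
n = ((z_{α/2} + z_β) / d)²

z_{α/2} = 3.291 (for α = 0.001, two-sided)
z_β = 0.954 (for power = 0.83)
d = 0.58

n = ((3.291 + 0.954) / 0.58)²
n = (7.319)²
n ≈ 53.57
Round up to the next whole number: n = 54 pairs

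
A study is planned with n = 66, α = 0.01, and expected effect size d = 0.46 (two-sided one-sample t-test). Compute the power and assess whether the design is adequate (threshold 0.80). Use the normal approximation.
Power ≈ 0.88; the study is adequately powered (power ≥ 0.80)

Power calculation (one-sample t-test, normal approximation):
z_β = d · √n - z_{α/2}
z_β = 0.46 · √66 - 2.576
z_β = 0.46 · 8.124 - 2.576
z_β = 1.161

Power = Φ(z_β) = Φ(1.161) ≈ 0.877

Effect size d = 0.46 is small by Cohen's convention (0.2/0.5/0.8).

Threshold: power ≥ 0.80 is conventionally adequate.
Power ≈ 0.88 → the study is adequately powered (power ≥ 0.80).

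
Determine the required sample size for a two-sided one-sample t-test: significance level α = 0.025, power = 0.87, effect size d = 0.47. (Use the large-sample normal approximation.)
n = 52

Sample size formula (one-sample t-test, normal approximation):
n = ((z_{α/2} + z_β) / d)²

z_{α/2} = 2.241 (for α = 0.025, two-sided)
z_β = 1.126 (for power = 0.87)
d = 0.47

n = ((2.241 + 1.126) / 0.47)²
n = (7.164)²
n ≈ 51.32
Round up to the next whole number: n = 52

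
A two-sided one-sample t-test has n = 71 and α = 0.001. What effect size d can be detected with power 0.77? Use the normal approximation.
d ≈ 0.48

Minimum detectable effect (one-sample t-test, normal approximation):
d = (z_{α/2} + z_β) / √n
d = (3.291 + 0.739) / √71
d = 4.029 / 8.426
d ≈ 0.48

By Cohen's convention (0.2 small / 0.5 medium / 0.8 large): small effect.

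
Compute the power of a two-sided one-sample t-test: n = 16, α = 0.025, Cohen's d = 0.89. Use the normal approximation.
Power ≈ 0.91

Power calculation (one-sample t-test, normal approximation):
z_β = d · √n - z_{α/2}
z_β = 0.89 · √16 - 2.241
z_β = 0.89 · 4.000 - 2.241
z_β = 1.319

Power = Φ(z_β) = Φ(1.319) ≈ 0.906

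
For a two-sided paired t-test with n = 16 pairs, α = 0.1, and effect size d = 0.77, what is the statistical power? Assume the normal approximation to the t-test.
Power ≈ 0.92

Power calculation (paired t-test, normal approximation):
z_β = d · √n - z_{α/2}
z_β = 0.77 · √16 - 1.645
z_β = 0.77 · 4.000 - 1.645
z_β = 1.435

Power = Φ(z_β) = Φ(1.435) ≈ 0.924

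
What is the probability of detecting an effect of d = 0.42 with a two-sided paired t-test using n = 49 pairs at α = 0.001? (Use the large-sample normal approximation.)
Power ≈ 0.36

Power calculation (paired t-test, normal approximation):
z_β = d · √n - z_{α/2}
z_β = 0.42 · √49 - 3.291
z_β = 0.42 · 7.000 - 3.291
z_β = -0.351

Power = Φ(z_β) = Φ(-0.351) ≈ 0.363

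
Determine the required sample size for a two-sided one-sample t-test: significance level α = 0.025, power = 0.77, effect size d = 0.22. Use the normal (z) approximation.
n = 184

Sample size formula (one-sample t-test, normal approximation):
n = ((z_{α/2} + z_β) / d)²

z_{α/2} = 2.241 (for α = 0.025, two-sided)
z_β = 0.739 (for power = 0.77)
d = 0.22

n = ((2.241 + 0.739) / 0.22)²
n = (13.545)²
n ≈ 183.47
Round up to the next whole number: n = 184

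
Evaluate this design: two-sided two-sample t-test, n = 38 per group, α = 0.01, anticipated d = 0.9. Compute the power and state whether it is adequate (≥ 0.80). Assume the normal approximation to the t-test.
Power ≈ 0.91; the study is adequately powered (power ≥ 0.80)

Power calculation (two-sample t-test, normal approximation):
z_β = d · √(n/2) - z_{α/2}
z_β = 0.9 · √(38/2) - 2.576
z_β = 0.9 · 4.359 - 2.576
z_β = 1.347

Power = Φ(z_β) = Φ(1.347) ≈ 0.911

Effect size d = 0.9 is large by Cohen's convention (0.2/0.5/0.8).

Threshold: power ≥ 0.80 is conventionally adequate.
Power ≈ 0.91 → the study is adequately powered (power ≥ 0.80).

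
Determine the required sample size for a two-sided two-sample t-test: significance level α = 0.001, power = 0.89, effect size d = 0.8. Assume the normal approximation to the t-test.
n = 64 per group

Sample size formula (two-sample t-test, normal approximation):
n = 2 · ((z_{α/2} + z_β) / d)²

z_{α/2} = 3.291 (for α = 0.001, two-sided)
z_β = 1.227 (for power = 0.89)
d = 0.8

n = 2 · ((3.291 + 1.227) / 0.8)²
n = 2 · (5.648)²
n ≈ 63.80
Round up to the next whole number: n = 64 per group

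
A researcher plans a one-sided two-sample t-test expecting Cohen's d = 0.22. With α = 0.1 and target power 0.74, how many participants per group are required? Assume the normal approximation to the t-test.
n = 154 per group

Sample size formula (two-sample t-test, normal approximation):
n = 2 · ((z_α + z_β) / d)²

z_α = 1.282 (for α = 0.1, one-sided)
z_β = 0.643 (for power = 0.74)
d = 0.22

n = 2 · ((1.282 + 0.643) / 0.22)²
n = 2 · (8.750)²
n ≈ 153.12
Round up to the next whole number: n = 154 per group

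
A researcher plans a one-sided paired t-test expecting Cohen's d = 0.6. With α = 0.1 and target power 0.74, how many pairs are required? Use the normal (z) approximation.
n = 11 pairs

Sample size formula (paired t-test, normal approximation):
n = ((z_α + z_β) / d)²

z_α = 1.282 (for α = 0.1, one-sided)
z_β = 0.643 (for power = 0.74)
d = 0.6

n = ((1.282 + 0.643) / 0.6)²
n = (3.208)²
n ≈ 10.29
Round up to the next whole number: n = 11 pairs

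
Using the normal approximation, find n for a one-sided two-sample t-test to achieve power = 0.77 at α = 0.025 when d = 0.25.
n = 234 per group

Sample size formula (two-sample t-test, normal approximation):
n = 2 · ((z_α + z_β) / d)²

z_α = 1.960 (for α = 0.025, one-sided)
z_β = 0.739 (for power = 0.77)
d = 0.25

n = 2 · ((1.960 + 0.739) / 0.25)²
n = 2 · (10.796)²
n ≈ 233.11
Round up to the next whole number: n = 234 per group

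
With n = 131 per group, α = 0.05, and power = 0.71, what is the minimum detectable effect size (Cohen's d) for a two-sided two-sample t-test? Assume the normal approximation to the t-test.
d ≈ 0.31

Minimum detectable effect (two-sample t-test, normal approximation):
d = (z_{α/2} + z_β) / √(n/2)
d = (1.960 + 0.553) / √(131/2)
d = 2.513 / 8.093
d ≈ 0.31

By Cohen's convention (0.2 small / 0.5 medium / 0.8 large): small effect.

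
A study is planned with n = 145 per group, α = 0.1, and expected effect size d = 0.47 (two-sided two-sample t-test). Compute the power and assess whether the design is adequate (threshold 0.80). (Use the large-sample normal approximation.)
Power ≈ 0.99; the study is adequately powered (power ≥ 0.80)

Power calculation (two-sample t-test, normal approximation):
z_β = d · √(n/2) - z_{α/2}
z_β = 0.47 · √(145/2) - 1.645
z_β = 0.47 · 8.515 - 1.645
z_β = 2.357

Power = Φ(z_β) = Φ(2.357) ≈ 0.991

Effect size d = 0.47 is small by Cohen's convention (0.2/0.5/0.8).

Threshold: power ≥ 0.80 is conventionally adequate.
Power ≈ 0.99 → the study is adequately powered (power ≥ 0.80).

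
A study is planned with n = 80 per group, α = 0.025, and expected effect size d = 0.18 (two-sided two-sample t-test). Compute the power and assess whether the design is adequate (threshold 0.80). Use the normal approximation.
Power ≈ 0.14; the study is underpowered (power < 0.80)

Power calculation (two-sample t-test, normal approximation):
z_β = d · √(n/2) - z_{α/2}
z_β = 0.18 · √(80/2) - 2.241
z_β = 0.18 · 6.325 - 2.241
z_β = -1.103

Power = Φ(z_β) = Φ(-1.103) ≈ 0.135

Effect size d = 0.18 is very small by Cohen's convention (0.2/0.5/0.8).

Threshold: power ≥ 0.80 is conventionally adequate.
Power ≈ 0.14 → the study is underpowered (power < 0.80).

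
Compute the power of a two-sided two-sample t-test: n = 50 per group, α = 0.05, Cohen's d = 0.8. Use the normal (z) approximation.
Power ≈ 0.98

Power calculation (two-sample t-test, normal approximation):
z_β = d · √(n/2) - z_{α/2}
z_β = 0.8 · √(50/2) - 1.960
z_β = 0.8 · 5.000 - 1.960
z_β = 2.040

Power = Φ(z_β) = Φ(2.040) ≈ 0.979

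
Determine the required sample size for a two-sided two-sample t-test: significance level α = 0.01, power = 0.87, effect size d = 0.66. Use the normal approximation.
n = 63 per group

Sample size formula (two-sample t-test, normal approximation):
n = 2 · ((z_{α/2} + z_β) / d)²

z_{α/2} = 2.576 (for α = 0.01, two-sided)
z_β = 1.126 (for power = 0.87)
d = 0.66

n = 2 · ((2.576 + 1.126) / 0.66)²
n = 2 · (5.609)²
n ≈ 62.92
Round up to the next whole number: n = 63 per group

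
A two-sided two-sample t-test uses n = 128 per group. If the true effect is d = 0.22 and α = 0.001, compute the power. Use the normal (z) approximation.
Power ≈ 0.06

Power calculation (two-sample t-test, normal approximation):
z_β = d · √(n/2) - z_{α/2}
z_β = 0.22 · √(128/2) - 3.291
z_β = 0.22 · 8.000 - 3.291
z_β = -1.531

Power = Φ(z_β) = Φ(-1.531) ≈ 0.063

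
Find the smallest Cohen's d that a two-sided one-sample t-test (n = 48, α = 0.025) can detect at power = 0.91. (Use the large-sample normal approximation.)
d ≈ 0.52

Minimum detectable effect (one-sample t-test, normal approximation):
d = (z_{α/2} + z_β) / √n
d = (2.241 + 1.341) / √48
d = 3.582 / 6.928
d ≈ 0.52

By Cohen's convention (0.2 small / 0.5 medium / 0.8 large): medium effect.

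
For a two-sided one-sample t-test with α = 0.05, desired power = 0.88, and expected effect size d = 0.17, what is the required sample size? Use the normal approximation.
n = 341

Sample size formula (one-sample t-test, normal approximation):
n = ((z_{α/2} + z_β) / d)²

z_{α/2} = 1.960 (for α = 0.05, two-sided)
z_β = 1.175 (for power = 0.88)
d = 0.17

n = ((1.960 + 1.175) / 0.17)²
n = (18.441)²
n ≈ 340.07
Round up to the next whole number: n = 341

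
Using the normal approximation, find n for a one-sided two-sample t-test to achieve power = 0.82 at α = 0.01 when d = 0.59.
n = 61 per group

Sample size formula (two-sample t-test, normal approximation):
n = 2 · ((z_α + z_β) / d)²

z_α = 2.326 (for α = 0.01, one-sided)
z_β = 0.915 (for power = 0.82)
d = 0.59

n = 2 · ((2.326 + 0.915) / 0.59)²
n = 2 · (5.493)²
n ≈ 60.35
Round up to the next whole number: n = 61 per group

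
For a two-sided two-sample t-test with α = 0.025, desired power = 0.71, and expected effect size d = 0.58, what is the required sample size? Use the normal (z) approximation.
n = 47 per group

Sample size formula (two-sample t-test, normal approximation):
n = 2 · ((z_{α/2} + z_β) / d)²

z_{α/2} = 2.241 (for α = 0.025, two-sided)
z_β = 0.553 (for power = 0.71)
d = 0.58

n = 2 · ((2.241 + 0.553) / 0.58)²
n = 2 · (4.817)²
n ≈ 46.41
Round up to the next whole number: n = 47 per group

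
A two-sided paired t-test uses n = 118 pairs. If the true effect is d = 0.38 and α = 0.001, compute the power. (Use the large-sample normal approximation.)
Power ≈ 0.80

Power calculation (paired t-test, normal approximation):
z_β = d · √n - z_{α/2}
z_β = 0.38 · √118 - 3.291
z_β = 0.38 · 10.863 - 3.291
z_β = 0.837

Power = Φ(z_β) = Φ(0.837) ≈ 0.799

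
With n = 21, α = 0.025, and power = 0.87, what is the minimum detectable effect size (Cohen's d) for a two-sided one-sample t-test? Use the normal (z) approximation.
d ≈ 0.73

Minimum detectable effect (one-sample t-test, normal approximation):
d = (z_{α/2} + z_β) / √n
d = (2.241 + 1.126) / √21
d = 3.368 / 4.583
d ≈ 0.73

By Cohen's convention (0.2 small / 0.5 medium / 0.8 large): medium effect.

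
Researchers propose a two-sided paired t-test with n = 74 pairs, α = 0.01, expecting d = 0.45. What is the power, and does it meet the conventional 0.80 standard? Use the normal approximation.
Power ≈ 0.90; the study is adequately powered (power ≥ 0.80)

Power calculation (paired t-test, normal approximation):
z_β = d · √n - z_{α/2}
z_β = 0.45 · √74 - 2.576
z_β = 0.45 · 8.602 - 2.576
z_β = 1.295

Power = Φ(z_β) = Φ(1.295) ≈ 0.902

Effect size d = 0.45 is small by Cohen's convention (0.2/0.5/0.8).

Threshold: power ≥ 0.80 is conventionally adequate.
Power ≈ 0.90 → the study is adequately powered (power ≥ 0.80).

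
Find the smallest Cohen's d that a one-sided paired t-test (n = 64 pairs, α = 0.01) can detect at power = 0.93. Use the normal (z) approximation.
d ≈ 0.48

Minimum detectable effect (paired t-test, normal approximation):
d = (z_α + z_β) / √n
d = (2.326 + 1.476) / √64
d = 3.802 / 8.000
d ≈ 0.48

By Cohen's convention (0.2 small / 0.5 medium / 0.8 large): small effect.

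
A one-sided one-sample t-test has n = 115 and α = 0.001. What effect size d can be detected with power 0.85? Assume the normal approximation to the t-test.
d ≈ 0.38

Minimum detectable effect (one-sample t-test, normal approximation):
d = (z_α + z_β) / √n
d = (3.090 + 1.036) / √115
d = 4.127 / 10.724
d ≈ 0.38

By Cohen's convention (0.2 small / 0.5 medium / 0.8 large): small effect.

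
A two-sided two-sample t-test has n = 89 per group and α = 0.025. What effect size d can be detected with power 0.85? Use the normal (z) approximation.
d ≈ 0.49

Minimum detectable effect (two-sample t-test, normal approximation):
d = (z_{α/2} + z_β) / √(n/2)
d = (2.241 + 1.036) / √(89/2)
d = 3.278 / 6.671
d ≈ 0.49

By Cohen's convention (0.2 small / 0.5 medium / 0.8 large): small effect.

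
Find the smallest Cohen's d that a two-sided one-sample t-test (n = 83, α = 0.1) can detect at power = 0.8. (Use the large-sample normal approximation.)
d ≈ 0.27

Minimum detectable effect (one-sample t-test, normal approximation):
d = (z_{α/2} + z_β) / √n
d = (1.645 + 0.842) / √83
d = 2.486 / 9.110
d ≈ 0.27

By Cohen's convention (0.2 small / 0.5 medium / 0.8 large): small effect.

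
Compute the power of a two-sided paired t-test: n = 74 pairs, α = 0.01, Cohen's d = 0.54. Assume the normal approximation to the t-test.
Power ≈ 0.98

Power calculation (paired t-test, normal approximation):
z_β = d · √n - z_{α/2}
z_β = 0.54 · √74 - 2.576
z_β = 0.54 · 8.602 - 2.576
z_β = 2.069

Power = Φ(z_β) = Φ(2.069) ≈ 0.981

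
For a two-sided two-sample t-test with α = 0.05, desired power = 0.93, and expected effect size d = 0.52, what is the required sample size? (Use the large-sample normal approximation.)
n = 88 per group

Sample size formula (two-sample t-test, normal approximation):
n = 2 · ((z_{α/2} + z_β) / d)²

z_{α/2} = 1.960 (for α = 0.05, two-sided)
z_β = 1.476 (for power = 0.93)
d = 0.52

n = 2 · ((1.960 + 1.476) / 0.52)²
n = 2 · (6.608)²
n ≈ 87.33
Round up to the next whole number: n = 88 per group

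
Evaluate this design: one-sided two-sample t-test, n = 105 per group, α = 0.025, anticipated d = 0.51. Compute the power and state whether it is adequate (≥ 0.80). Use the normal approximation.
Power ≈ 0.96; the study is adequately powered (power ≥ 0.80)

Power calculation (two-sample t-test, normal approximation):
z_β = d · √(n/2) - z_α
z_β = 0.51 · √(105/2) - 1.960
z_β = 0.51 · 7.246 - 1.960
z_β = 1.735

Power = Φ(z_β) = Φ(1.735) ≈ 0.959

Effect size d = 0.51 is medium by Cohen's convention (0.2/0.5/0.8).

Threshold: power ≥ 0.80 is conventionally adequate.
Power ≈ 0.96 → the study is adequately powered (power ≥ 0.80).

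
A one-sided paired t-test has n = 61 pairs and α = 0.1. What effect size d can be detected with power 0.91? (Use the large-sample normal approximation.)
d ≈ 0.34

Minimum detectable effect (paired t-test, normal approximation):
d = (z_α + z_β) / √n
d = (1.282 + 1.341) / √61
d = 2.622 / 7.810
d ≈ 0.34

By Cohen's convention (0.2 small / 0.5 medium / 0.8 large): small effect.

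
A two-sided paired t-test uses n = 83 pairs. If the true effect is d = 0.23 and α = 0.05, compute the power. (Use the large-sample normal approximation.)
Power ≈ 0.55

Power calculation (paired t-test, normal approximation):
z_β = d · √n - z_{α/2}
z_β = 0.23 · √83 - 1.960
z_β = 0.23 · 9.110 - 1.960
z_β = 0.135

Power = Φ(z_β) = Φ(0.135) ≈ 0.554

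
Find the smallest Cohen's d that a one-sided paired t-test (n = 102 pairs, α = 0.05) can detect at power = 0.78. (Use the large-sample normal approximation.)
d ≈ 0.24

Minimum detectable effect (paired t-test, normal approximation):
d = (z_α + z_β) / √n
d = (1.645 + 0.772) / √102
d = 2.417 / 10.100
d ≈ 0.24

By Cohen's convention (0.2 small / 0.5 medium / 0.8 large): small effect.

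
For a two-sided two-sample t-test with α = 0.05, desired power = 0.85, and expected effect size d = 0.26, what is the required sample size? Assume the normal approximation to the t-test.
n = 266 per group

Sample size formula (two-sample t-test, normal approximation):
n = 2 · ((z_{α/2} + z_β) / d)²

z_{α/2} = 1.960 (for α = 0.05, two-sided)
z_β = 1.036 (for power = 0.85)
d = 0.26

n = 2 · ((1.960 + 1.036) / 0.26)²
n = 2 · (11.523)²
n ≈ 265.56
Round up to the next whole number: n = 266 per group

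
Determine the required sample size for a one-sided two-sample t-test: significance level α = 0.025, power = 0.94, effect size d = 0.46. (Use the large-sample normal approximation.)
n = 117 per group

Sample size formula (two-sample t-test, normal approximation):
n = 2 · ((z_α + z_β) / d)²

z_α = 1.960 (for α = 0.025, one-sided)
z_β = 1.555 (for power = 0.94)
d = 0.46

n = 2 · ((1.960 + 1.555) / 0.46)²
n = 2 · (7.641)²
n ≈ 116.77
Round up to the next whole number: n = 117 per group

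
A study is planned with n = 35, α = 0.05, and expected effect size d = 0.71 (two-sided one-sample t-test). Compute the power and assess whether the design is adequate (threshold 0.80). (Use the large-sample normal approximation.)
Power ≈ 0.99; the study is adequately powered (power ≥ 0.80)

Power calculation (one-sample t-test, normal approximation):
z_β = d · √n - z_{α/2}
z_β = 0.71 · √35 - 1.960
z_β = 0.71 · 5.916 - 1.960
z_β = 2.240

Power = Φ(z_β) = Φ(2.240) ≈ 0.987

Effect size d = 0.71 is medium by Cohen's convention (0.2/0.5/0.8).

Threshold: power ≥ 0.80 is conventionally adequate.
Power ≈ 0.99 → the study is adequately powered (power ≥ 0.80).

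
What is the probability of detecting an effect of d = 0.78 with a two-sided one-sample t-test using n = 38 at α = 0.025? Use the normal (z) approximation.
Power ≈ 0.99

Power calculation (one-sample t-test, normal approximation):
z_β = d · √n - z_{α/2}
z_β = 0.78 · √38 - 2.241
z_β = 0.78 · 6.164 - 2.241
z_β = 2.567

Power = Φ(z_β) = Φ(2.567) ≈ 0.995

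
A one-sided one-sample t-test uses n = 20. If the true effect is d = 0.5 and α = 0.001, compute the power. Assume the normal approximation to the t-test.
Power ≈ 0.20

Power calculation (one-sample t-test, normal approximation):
z_β = d · √n - z_α
z_β = 0.5 · √20 - 3.090
z_β = 0.5 · 4.472 - 3.090
z_β = -0.854

Power = Φ(z_β) = Φ(-0.854) ≈ 0.197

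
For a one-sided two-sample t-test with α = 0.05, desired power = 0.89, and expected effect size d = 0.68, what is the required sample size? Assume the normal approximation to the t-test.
n = 36 per group

Sample size formula (two-sample t-test, normal approximation):
n = 2 · ((z_α + z_β) / d)²

z_α = 1.645 (for α = 0.05, one-sided)
z_β = 1.227 (for power = 0.89)
d = 0.68

n = 2 · ((1.645 + 1.227) / 0.68)²
n = 2 · (4.224)²
n ≈ 35.68
Round up to the next whole number: n = 36 per group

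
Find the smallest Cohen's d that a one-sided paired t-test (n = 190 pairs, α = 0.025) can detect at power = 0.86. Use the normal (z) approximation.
d ≈ 0.22

Minimum detectable effect (paired t-test, normal approximation):
d = (z_α + z_β) / √n
d = (1.960 + 1.080) / √190
d = 3.040 / 13.784
d ≈ 0.22

By Cohen's convention (0.2 small / 0.5 medium / 0.8 large): small effect.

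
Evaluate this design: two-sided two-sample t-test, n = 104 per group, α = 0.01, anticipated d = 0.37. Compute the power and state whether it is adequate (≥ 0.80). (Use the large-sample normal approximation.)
Power ≈ 0.54; the study is underpowered (power < 0.80)

Power calculation (two-sample t-test, normal approximation):
z_β = d · √(n/2) - z_{α/2}
z_β = 0.37 · √(104/2) - 2.576
z_β = 0.37 · 7.211 - 2.576
z_β = 0.092

Power = Φ(z_β) = Φ(0.092) ≈ 0.537

Effect size d = 0.37 is small by Cohen's convention (0.2/0.5/0.8).

Threshold: power ≥ 0.80 is conventionally adequate.
Power ≈ 0.54 → the study is underpowered (power < 0.80).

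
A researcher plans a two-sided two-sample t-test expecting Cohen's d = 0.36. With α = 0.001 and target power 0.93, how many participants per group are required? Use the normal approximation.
n = 351 per group

Sample size formula (two-sample t-test, normal approximation):
n = 2 · ((z_{α/2} + z_β) / d)²

z_{α/2} = 3.291 (for α = 0.001, two-sided)
z_β = 1.476 (for power = 0.93)
d = 0.36

n = 2 · ((3.291 + 1.476) / 0.36)²
n = 2 · (13.242)²
n ≈ 350.70
Round up to the next whole number: n = 351 per group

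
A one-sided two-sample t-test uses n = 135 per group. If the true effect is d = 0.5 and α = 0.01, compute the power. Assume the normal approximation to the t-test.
Power ≈ 0.96

Power calculation (two-sample t-test, normal approximation):
z_β = d · √(n/2) - z_α
z_β = 0.5 · √(135/2) - 2.326
z_β = 0.5 · 8.216 - 2.326
z_β = 1.782

Power = Φ(z_β) = Φ(1.782) ≈ 0.963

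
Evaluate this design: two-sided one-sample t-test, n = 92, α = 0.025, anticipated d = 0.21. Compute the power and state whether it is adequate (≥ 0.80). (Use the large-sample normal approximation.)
Power ≈ 0.41; the study is underpowered (power < 0.80)

Power calculation (one-sample t-test, normal approximation):
z_β = d · √n - z_{α/2}
z_β = 0.21 · √92 - 2.241
z_β = 0.21 · 9.592 - 2.241
z_β = -0.227

Power = Φ(z_β) = Φ(-0.227) ≈ 0.410

Effect size d = 0.21 is small by Cohen's convention (0.2/0.5/0.8).

Threshold: power ≥ 0.80 is conventionally adequate.
Power ≈ 0.41 → the study is underpowered (power < 0.80).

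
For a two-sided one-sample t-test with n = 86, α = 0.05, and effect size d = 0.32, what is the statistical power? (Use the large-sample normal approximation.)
Power ≈ 0.84

Power calculation (one-sample t-test, normal approximation):
z_β = d · √n - z_{α/2}
z_β = 0.32 · √86 - 1.960
z_β = 0.32 · 9.274 - 1.960
z_β = 1.008

Power = Φ(z_β) = Φ(1.008) ≈ 0.843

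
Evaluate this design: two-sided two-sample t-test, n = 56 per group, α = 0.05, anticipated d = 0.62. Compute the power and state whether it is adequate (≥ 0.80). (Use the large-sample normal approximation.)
Power ≈ 0.91; the study is adequately powered (power ≥ 0.80)

Power calculation (two-sample t-test, normal approximation):
z_β = d · √(n/2) - z_{α/2}
z_β = 0.62 · √(56/2) - 1.960
z_β = 0.62 · 5.292 - 1.960
z_β = 1.321

Power = Φ(z_β) = Φ(1.321) ≈ 0.907

Effect size d = 0.62 is medium by Cohen's convention (0.2/0.5/0.8).

Threshold: power ≥ 0.80 is conventionally adequate.
Power ≈ 0.91 → the study is adequately powered (power ≥ 0.80).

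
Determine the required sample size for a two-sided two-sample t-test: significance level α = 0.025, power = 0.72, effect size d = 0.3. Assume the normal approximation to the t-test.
n = 178 per group

Sample size formula (two-sample t-test, normal approximation):
n = 2 · ((z_{α/2} + z_β) / d)²

z_{α/2} = 2.241 (for α = 0.025, two-sided)
z_β = 0.583 (for power = 0.72)
d = 0.3

n = 2 · ((2.241 + 0.583) / 0.3)²
n = 2 · (9.413)²
n ≈ 177.21
Round up to the next whole number: n = 178 per group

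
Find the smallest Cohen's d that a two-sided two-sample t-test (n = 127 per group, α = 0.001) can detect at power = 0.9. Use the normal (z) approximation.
d ≈ 0.57

Minimum detectable effect (two-sample t-test, normal approximation):
d = (z_{α/2} + z_β) / √(n/2)
d = (3.291 + 1.282) / √(127/2)
d = 4.572 / 7.969
d ≈ 0.57

By Cohen's convention (0.2 small / 0.5 medium / 0.8 large): medium effect.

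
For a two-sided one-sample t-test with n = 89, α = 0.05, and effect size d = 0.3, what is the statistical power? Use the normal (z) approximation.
Power ≈ 0.81

Power calculation (one-sample t-test, normal approximation):
z_β = d · √n - z_{α/2}
z_β = 0.3 · √89 - 1.960
z_β = 0.3 · 9.434 - 1.960
z_β = 0.870

Power = Φ(z_β) = Φ(0.870) ≈ 0.808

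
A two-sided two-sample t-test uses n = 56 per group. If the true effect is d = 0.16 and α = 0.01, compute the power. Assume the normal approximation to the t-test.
Power ≈ 0.04

Power calculation (two-sample t-test, normal approximation):
z_β = d · √(n/2) - z_{α/2}
z_β = 0.16 · √(56/2) - 2.576
z_β = 0.16 · 5.292 - 2.576
z_β = -1.729

Power = Φ(z_β) = Φ(-1.729) ≈ 0.042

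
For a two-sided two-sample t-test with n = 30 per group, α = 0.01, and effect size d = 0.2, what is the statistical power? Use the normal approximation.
Power ≈ 0.04

Power calculation (two-sample t-test, normal approximation):
z_β = d · √(n/2) - z_{α/2}
z_β = 0.2 · √(30/2) - 2.576
z_β = 0.2 · 3.873 - 2.576
z_β = -1.801

Power = Φ(z_β) = Φ(-1.801) ≈ 0.036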